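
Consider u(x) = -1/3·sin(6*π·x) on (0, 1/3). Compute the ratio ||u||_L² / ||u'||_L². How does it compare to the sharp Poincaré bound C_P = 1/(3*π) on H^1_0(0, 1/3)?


||u||_L² / ||u'||_L² = 1/(6*π) < C_P = 1/(3*π).

u(x) = -1/3·sin(6*π·x), so u'(x) = -2*π*cos(6*π*x).
Writing u(x) = A·sin(kπx/L) with A = -1/3 and k = 2, use ∫_0^L sin²(kπx/L) dx = L/2 and ∫_0^L cos²(kπx/L) dx = L/2.
u² = 1/9·sin²(6*π·x) and (u')² = 4*π^2·cos²(6*π·x), and each of sin², cos² integrates to L/2 = 1/6 over (0, 1/3).
∫_0^1/3 u² dx = 1/54, so ||u||_L² = sqrt(6)/18.
∫_0^1/3 (u')² dx = 2*π^2/3, so ||u'||_L² = sqrt(6)*π/3.
Ratio ||u||_L² / ||u'||_L² = 1/(6*π).
Sharp Poincaré constant on H^1_0(0, 1/3) is C_P = L/π = 1/(3*π), achieved by sin(3*π·x).
This is the k = 2 harmonic; the ratio L/(kπ) is strictly less than C_P = L/π, consistent with the sharp inequality ||u||_L² ≤ C_P ||u'||_L².


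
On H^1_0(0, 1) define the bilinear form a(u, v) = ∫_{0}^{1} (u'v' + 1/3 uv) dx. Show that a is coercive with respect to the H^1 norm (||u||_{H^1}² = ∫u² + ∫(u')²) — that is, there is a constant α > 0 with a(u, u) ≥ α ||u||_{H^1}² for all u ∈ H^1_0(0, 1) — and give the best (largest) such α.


α = (1/3 + π^2)/(1 + π^2)

Coercivity of a(·,·) on H^1_0(0, 1) means a(u, u) ≥ α ||u||_{H^1}² for every u ∈ H^1_0.
The interval has length L = 1, and Poincaré/coercivity depend only on L. Here a(u, u) = ∫(u')² + (1/3)·∫u².
Here 0 < c = 1/3 < 1. The condition a(u,u) ≥ α||u||_{H^1}² reads (1−α)∫(u')² ≥ (α−c)∫u². Any admissible α is ≤ 1 (rapidly oscillating u have ∫u²/∫(u')² → 0), and α = 1 would force 0 ≥ (1−c)∫u², impossible since c < 1; so 1−α > 0. By the sharp Poincaré inequality on H^1_0 of an interval of length L, ∫(u')² ≥ (π/L)²∫u² with equality for the first sine mode sin(π(x−x₀)/L) (x₀ the left endpoint), so the inequality holds for all u iff (1−α)(π/L)² ≥ α − c, i.e. α ≤ ((π/L)² + c)/((π/L)² + 1) = (1 + c(L/π)²)/(1 + (L/π)²). With (π/L)² = π^2 and c = 1/3, the largest admissible constant is α = ((π/L)² + c)/((π/L)² + 1).
Simplifying, α = (1/3 + π^2)/(1 + π^2).


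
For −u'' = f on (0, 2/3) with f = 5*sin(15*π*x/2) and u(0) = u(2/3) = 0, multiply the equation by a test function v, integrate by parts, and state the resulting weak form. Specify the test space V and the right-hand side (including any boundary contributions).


V = H^1_0(0, 2/3) (so v(0) = v(2/3) = 0); weak form: ∫_0^2/3 u'v' dx = ∫_0^2/3 (5*sin(15*π*x/2)) v dx for all v ∈ V.

Multiply both sides by a test function v and integrate from 0 to 2/3:
  ∫_0^2/3 −u''(x) v(x) dx = ∫_0^2/3 f(x) v(x) dx.
Integrate the LHS by parts once:
  ∫_0^2/3 −u'' v dx = −[u'(x) v(x)]_0^2/3 + ∫_0^2/3 u'(x) v'(x) dx.
Thus ∫_0^2/3 u'(x) v'(x) dx = ∫_0^2/3 f(x) v(x) dx + [u'(x) v(x)]_0^2/3.
Choose V so that boundary terms are either known or forced to vanish.
u is Dirichlet: u(0) = u(2/3) = 0. Let V = H^1_0(0, 2/3); then v(0) = v(2/3) = 0, and [u' v]_0^2/3 = 0.
Weak formulation: find u (satisfying any essential BC) such that ∫_0^2/3 u'(x) v'(x) dx = ∫_0^2/3 f v dx for all v ∈ V.
Substituting f(x) = 5*sin(15*π*x/2), the right-hand side is ∫_0^2/3 (5*sin(15*π*x/2)) v dx.


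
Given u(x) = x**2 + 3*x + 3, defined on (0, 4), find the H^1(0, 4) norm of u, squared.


||u||_{H^1}^2 = 19592/15

The H^1 norm (squared) on an interval (0, L) is
  ||u||_{H^1}^2 = ∫_0^L u(x)^2 dx + ∫_0^L u'(x)^2 dx.
Compute u'(x) = 2*x + 3.
Then u(x)^2 = x**4 + 6*x**3 + 15*x**2 + 18*x + 9 and u'(x)^2 = 4*x**2 + 12*x + 9.
Integrate each monomial from 0 to 4 using ∫_0^4 c·x^n dx = c·4^(n+1)/(n+1):
  ∫_0^4 u(x)^2 dx = ∫_0^4 (x^4 + 6*x^3 + 15*x^2 + 18*x + 9) dx. Term by term:
    ∫_0^4 x^4 dx = 1024/5;  ∫_0^4 6*x^3 dx = 384;  ∫_0^4 15*x^2 dx = 320;
    ∫_0^4 18*x dx = 144;  ∫_0^4 9 dx = 36.
  Sum: 1024/5 + 384 + 320 + 144 + 36 = 5444/5.
  ∫_0^4 u'(x)^2 dx = ∫_0^4 (4*x^2 + 12*x + 9) dx. Term by term:
    ∫_0^4 4*x^2 dx = 256/3;  ∫_0^4 12*x dx = 96;  ∫_0^4 9 dx = 36.
  Sum: 256/3 + 96 + 36 = 652/3.
Adding: ||u||_{H^1}^2 = 5444/5 + 652/3 = 19592/15.


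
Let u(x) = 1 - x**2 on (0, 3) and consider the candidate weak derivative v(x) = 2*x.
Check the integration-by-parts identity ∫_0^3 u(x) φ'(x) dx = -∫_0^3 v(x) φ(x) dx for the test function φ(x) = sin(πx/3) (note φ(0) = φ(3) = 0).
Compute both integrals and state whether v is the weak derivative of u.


LHS = 18/π, RHS = -18/π. No, v is not the weak derivative of u.

u(x) = 1 - x**2, classical derivative u'(x) = -2*x.
φ(x) = sin(πx/3), so φ'(x) = π*cos(π*x/3)/3.
Note φ(0) = φ(3) = 0, so the boundary term u·φ vanishes.
LHS = ∫_0^3 u(x) φ'(x) dx = ∫_0^3 (-π*x^2*cos(π*x/3)/3 + π*cos(π*x/3)/3) dx. Term by term:
  ∫_0^3 π*cos(π*x/3)/3 dx = 0;  ∫_0^3 -π*x^2*cos(π*x/3)/3 dx = 18/π.
Sum: 0 + 18/π = 18/π.
So LHS = 18/π.
∫_0^3 v(x) φ(x) dx = ∫_0^3 (2*x*sin(π*x/3)) dx. Term by term:
  ∫_0^3 2*x*sin(π*x/3) dx = 18/π.
So RHS = -∫_0^3 v(x) φ(x) dx = -18/π.
LHS − RHS = 36/π ≠ 0, so the identity fails.
(For a valid weak derivative the identity must hold for EVERY test function, in particular this one. The failure shows v is NOT the weak derivative of u.)
Correct weak derivative would be u'(x) = -2*x.


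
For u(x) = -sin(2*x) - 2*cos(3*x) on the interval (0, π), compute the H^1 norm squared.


||u||_{H^1(0,π)}^2 = -32 + 45*π/2

u'(x) = 6*sin(3*x) - 2*cos(2*x).
Expand u² and (u')² and integrate term by term on (0, π), using: for integers n ≥ 1, ∫_0^π sin²(nx) dx = ∫_0^π cos²(nx) dx = π/2; for n ≠ n', ∫_0^π sin(nx)sin(n'x) dx = ∫_0^π cos(nx)cos(n'x) dx = 0; and by product-to-sum, ∫_0^π sin(nx)cos(n'x) dx = ½∫_0^π [sin((n+n')x) + sin((n−n')x)] dx, which is 0 when n+n' is even and 2n/(n²−n'²) when n+n' is odd (it need not vanish on (0, π)).
  u² squared terms: (-1)²·∫sin(2x)² dx = 1·π/2 = π/2;  (-2)²·∫cos(3x)² dx = 4·π/2 = 2*π.
  u² cross terms: 2·(-1)·(-2)·∫sin(2x)·cos(3x) dx = 4·(-4/5) = -16/5.
  So ∫_0^π u² dx = π/2 + 2*π − 16/5 = -16/5 + 5*π/2.
  (u')² squared terms: (-2)²·∫cos(2x)² dx = 4·π/2 = 2*π;  (6)²·∫sin(3x)² dx = 36·π/2 = 18*π.
  (u')² cross terms: 2·(-2)·(6)·∫cos(2x)·sin(3x) dx = -24·(6/5) = -144/5.
  So ∫_0^π (u')² dx = 2*π + 18*π − 144/5 = -144/5 + 20*π.
||u||_{H^1}^2 = (-16/5 + 5*π/2) + (-144/5 + 20*π) = -32 + 45*π/2.


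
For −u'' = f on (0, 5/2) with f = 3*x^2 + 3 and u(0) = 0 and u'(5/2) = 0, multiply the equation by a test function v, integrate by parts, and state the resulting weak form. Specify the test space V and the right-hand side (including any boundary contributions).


V = {v ∈ H^1(0, 5/2) : v(0) = 0} (test functions vanish at x = 0 where u is specified); weak form: ∫_0^5/2 u'v' dx = ∫_0^5/2 (3*x^2 + 3) v dx for all v ∈ V.

Multiply both sides by a test function v and integrate from 0 to 5/2:
  ∫_0^5/2 −u''(x) v(x) dx = ∫_0^5/2 f(x) v(x) dx.
Integrate the LHS by parts once:
  ∫_0^5/2 −u'' v dx = −[u'(x) v(x)]_0^5/2 + ∫_0^5/2 u'(x) v'(x) dx.
Thus ∫_0^5/2 u'(x) v'(x) dx = ∫_0^5/2 f(x) v(x) dx + [u'(x) v(x)]_0^5/2.
Choose V so that boundary terms are either known or forced to vanish.
Mixed BC: u(0) = 0 (Dirichlet) and u'(5/2) = 0 (Neumann). Define V = {v ∈ H^1(0, 5/2) : v(0) = 0}. Then [u' v]_0^5/2 = u'(5/2)·v(5/2) − u'(0)·0 = 0.
Weak formulation: find u (satisfying any essential BC) such that ∫_0^5/2 u'(x) v'(x) dx = ∫_0^5/2 f v dx for all v ∈ V (Dirichlet at 0 absorbed into V; the Neumann datum at x = 5/2 is zero, so no boundary term remains).
Substituting f(x) = 3*x^2 + 3, the right-hand side is ∫_0^5/2 (3*x^2 + 3) v dx.


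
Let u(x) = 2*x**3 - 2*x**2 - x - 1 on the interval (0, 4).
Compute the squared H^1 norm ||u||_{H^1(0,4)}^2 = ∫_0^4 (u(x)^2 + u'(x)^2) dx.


||u||_{H^1}^2 = 890584/105

The H^1 norm (squared) on an interval (0, L) is
  ||u||_{H^1}^2 = ∫_0^L u(x)^2 dx + ∫_0^L u'(x)^2 dx.
Compute u'(x) = 6*x**2 - 4*x - 1.
Then u(x)^2 = 4*x**6 - 8*x**5 + 5*x**2 + 2*x + 1 and u'(x)^2 = 36*x**4 - 48*x**3 + 4*x**2 + 8*x + 1.
Integrate each monomial from 0 to 4 using ∫_0^4 c·x^n dx = c·4^(n+1)/(n+1):
  ∫_0^4 u(x)^2 dx = ∫_0^4 (4*x^6 - 8*x^5 + 5*x^2 + 2*x + 1) dx. Term by term:
    ∫_0^4 4*x^6 dx = 65536/7;  ∫_0^4 -8*x^5 dx = -16384/3;  ∫_0^4 5*x^2 dx = 320/3;
    ∫_0^4 2*x dx = 16;  ∫_0^4 1 dx = 4.
  Sum: 65536/7 − 16384/3 + 320/3 + 16 + 4 = 84580/21.
  ∫_0^4 u'(x)^2 dx = ∫_0^4 (36*x^4 - 48*x^3 + 4*x^2 + 8*x + 1) dx. Term by term:
    ∫_0^4 36*x^4 dx = 36864/5;  ∫_0^4 -48*x^3 dx = -3072;  ∫_0^4 4*x^2 dx = 256/3;
    ∫_0^4 8*x dx = 64;  ∫_0^4 1 dx = 4.
  Sum: 36864/5 − 3072 + 256/3 + 64 + 4 = 66812/15.
Adding: ||u||_{H^1}^2 = 84580/21 + 66812/15 = 890584/105.


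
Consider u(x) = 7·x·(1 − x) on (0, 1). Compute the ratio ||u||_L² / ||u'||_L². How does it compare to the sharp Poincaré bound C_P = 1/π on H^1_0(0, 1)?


||u||_L² / ||u'||_L² = sqrt(10)/10 < C_P = 1/π.

u(x) = 7·x·(1 − x), so u'(x) = 7 - 14*x.
u(x) = 7·x·(1 − x) vanishes at x = 0 and x = 1, so u ∈ H^1_0(0, 1). Differentiate via the product rule and integrate the resulting polynomials term by term.
  ∫_0^1 u² dx = ∫_0^1 (49*x^4 - 98*x^3 + 49*x^2) dx. Term by term:
    ∫_0^1 49*x^4 dx = 49/5;  ∫_0^1 -98*x^3 dx = -49/2;  ∫_0^1 49*x^2 dx = 49/3.
  Sum: 49/5 − 49/2 + 49/3 = 49/30.
  ∫_0^1 (u')² dx = ∫_0^1 (196*x^2 - 196*x + 49) dx. Term by term:
    ∫_0^1 196*x^2 dx = 196/3;  ∫_0^1 -196*x dx = -98;  ∫_0^1 49 dx = 49.
  Sum: 196/3 − 98 + 49 = 49/3.
∫_0^1 u² dx = 49/30, so ||u||_L² = 7*sqrt(30)/30.
∫_0^1 (u')² dx = 49/3, so ||u'||_L² = 7*sqrt(3)/3.
Ratio ||u||_L² / ||u'||_L² = sqrt(10)/10.
Sharp Poincaré constant on H^1_0(0, 1) is C_P = L/π = 1/π, achieved by sin(π·x).
A polynomial bump cannot attain the sharp Poincaré constant (only the first sine eigenfunction does), so the ratio is strictly less than C_P, consistent with ||u||_L² ≤ C_P ||u'||_L².


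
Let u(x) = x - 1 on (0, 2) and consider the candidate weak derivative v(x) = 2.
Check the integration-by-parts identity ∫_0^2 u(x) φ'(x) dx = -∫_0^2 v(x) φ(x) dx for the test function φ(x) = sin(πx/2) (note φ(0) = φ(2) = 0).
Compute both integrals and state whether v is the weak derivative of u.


LHS = -4/π, RHS = -8/π. No, v is not the weak derivative of u.

u(x) = x - 1, classical derivative u'(x) = 1.
φ(x) = sin(πx/2), so φ'(x) = π*cos(π*x/2)/2.
Note φ(0) = φ(2) = 0, so the boundary term u·φ vanishes.
LHS = ∫_0^2 u(x) φ'(x) dx = ∫_0^2 (π*x*cos(π*x/2)/2 - π*cos(π*x/2)/2) dx. Term by term:
  ∫_0^2 -π*cos(π*x/2)/2 dx = 0;  ∫_0^2 π*x*cos(π*x/2)/2 dx = -4/π.
Sum: 0 − 4/π = -4/π.
So LHS = -4/π.
∫_0^2 v(x) φ(x) dx = ∫_0^2 (2*sin(π*x/2)) dx. Term by term:
  ∫_0^2 2*sin(π*x/2) dx = 8/π.
So RHS = -∫_0^2 v(x) φ(x) dx = -8/π.
LHS − RHS = 4/π ≠ 0, so the identity fails.
(For a valid weak derivative the identity must hold for EVERY test function, in particular this one. The failure shows v is NOT the weak derivative of u.)
Correct weak derivative would be u'(x) = 1.


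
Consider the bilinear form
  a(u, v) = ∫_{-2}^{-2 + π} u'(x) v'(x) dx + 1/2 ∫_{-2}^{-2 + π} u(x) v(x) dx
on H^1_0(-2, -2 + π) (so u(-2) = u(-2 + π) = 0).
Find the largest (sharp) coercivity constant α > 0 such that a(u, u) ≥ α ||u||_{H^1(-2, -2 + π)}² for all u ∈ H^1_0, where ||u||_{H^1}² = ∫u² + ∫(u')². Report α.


α = 3/4

Coercivity of a(·,·) on H^1_0(-2, -2 + π) means a(u, u) ≥ α ||u||_{H^1}² for every u ∈ H^1_0.
The interval has length L = π, and Poincaré/coercivity depend only on L. Here a(u, u) = ∫(u')² + (1/2)·∫u².
Here 0 < c = 1/2 < 1. The condition a(u,u) ≥ α||u||_{H^1}² reads (1−α)∫(u')² ≥ (α−c)∫u². Any admissible α is ≤ 1 (rapidly oscillating u have ∫u²/∫(u')² → 0), and α = 1 would force 0 ≥ (1−c)∫u², impossible since c < 1; so 1−α > 0. By the sharp Poincaré inequality on H^1_0 of an interval of length L, ∫(u')² ≥ (π/L)²∫u² with equality for the first sine mode sin(π(x−x₀)/L) (x₀ the left endpoint), so the inequality holds for all u iff (1−α)(π/L)² ≥ α − c, i.e. α ≤ ((π/L)² + c)/((π/L)² + 1) = (1 + c(L/π)²)/(1 + (L/π)²). With (π/L)² = 1 and c = 1/2, the largest admissible constant is α = ((π/L)² + c)/((π/L)² + 1).
Simplifying, α = 3/4.


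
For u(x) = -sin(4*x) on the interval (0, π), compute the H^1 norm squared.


||u||_{H^1(0,π)}^2 = 17*π/2

u'(x) = -4*cos(4*x).
Expand u² and (u')² and integrate term by term on (0, π), using: for integers n ≥ 1, ∫_0^π sin²(nx) dx = ∫_0^π cos²(nx) dx = π/2; for n ≠ n', ∫_0^π sin(nx)sin(n'x) dx = ∫_0^π cos(nx)cos(n'x) dx = 0; and by product-to-sum, ∫_0^π sin(nx)cos(n'x) dx = ½∫_0^π [sin((n+n')x) + sin((n−n')x)] dx, which is 0 when n+n' is even and 2n/(n²−n'²) when n+n' is odd (it need not vanish on (0, π)).
  u² squared terms: (-1)²·∫sin(4x)² dx = 1·π/2 = π/2.
  So ∫_0^π u² dx = π/2.
  (u')² squared terms: (-4)²·∫cos(4x)² dx = 16·π/2 = 8*π.
  So ∫_0^π (u')² dx = 8*π.
||u||_{H^1}^2 = (π/2) + (8*π) = 17*π/2.


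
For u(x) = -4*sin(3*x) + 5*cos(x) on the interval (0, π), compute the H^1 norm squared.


||u||_{H^1(0,π)}^2 = 105*π

u'(x) = -5*sin(x) - 12*cos(3*x).
Expand u² and (u')² and integrate term by term on (0, π), using: for integers n ≥ 1, ∫_0^π sin²(nx) dx = ∫_0^π cos²(nx) dx = π/2; for n ≠ n', ∫_0^π sin(nx)sin(n'x) dx = ∫_0^π cos(nx)cos(n'x) dx = 0; and by product-to-sum, ∫_0^π sin(nx)cos(n'x) dx = ½∫_0^π [sin((n+n')x) + sin((n−n')x)] dx, which is 0 when n+n' is even and 2n/(n²−n'²) when n+n' is odd (it need not vanish on (0, π)).
  u² squared terms: (-4)²·∫sin(3x)² dx = 16·π/2 = 8*π;  (5)²·∫cos(x)² dx = 25·π/2 = 25*π/2.
  u² cross terms: 2·(-4)·(5)·∫sin(3x)·cos(x) dx = -40·(0) = 0.
  So ∫_0^π u² dx = 8*π + 25*π/2 + 0 = 41*π/2.
  (u')² squared terms: (-12)²·∫cos(3x)² dx = 144·π/2 = 72*π;  (-5)²·∫sin(x)² dx = 25·π/2 = 25*π/2.
  (u')² cross terms: 2·(-12)·(-5)·∫cos(3x)·sin(x) dx = 120·(0) = 0.
  So ∫_0^π (u')² dx = 72*π + 25*π/2 + 0 = 169*π/2.
||u||_{H^1}^2 = (41*π/2) + (169*π/2) = 105*π.


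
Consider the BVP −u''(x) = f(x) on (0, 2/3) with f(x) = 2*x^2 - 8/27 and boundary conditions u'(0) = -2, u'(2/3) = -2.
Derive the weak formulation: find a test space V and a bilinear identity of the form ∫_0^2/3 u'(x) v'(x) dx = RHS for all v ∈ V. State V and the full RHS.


V = H^1(0, 2/3) (v unrestricted at boundary; u is determined up to an additive constant); weak form: ∫_0^2/3 u'v' dx = ∫_0^2/3 (2*x^2 - 8/27) v dx − 2·v(2/3) + 2·v(0) for all v ∈ V.

Multiply both sides by a test function v and integrate from 0 to 2/3:
  ∫_0^2/3 −u''(x) v(x) dx = ∫_0^2/3 f(x) v(x) dx.
Integrate the LHS by parts once:
  ∫_0^2/3 −u'' v dx = −[u'(x) v(x)]_0^2/3 + ∫_0^2/3 u'(x) v'(x) dx.
Thus ∫_0^2/3 u'(x) v'(x) dx = ∫_0^2/3 f(x) v(x) dx + [u'(x) v(x)]_0^2/3.
Choose V so that boundary terms are either known or forced to vanish.
u has inhomogeneous Neumann u'(0) = -2, u'(2/3) = -2. [u' v]_0^2/3 = (-2)·v(2/3) − (-2)·v(0) = − 2·v(2/3) + 2·v(0). Take V = H^1(0, 2/3); boundary term becomes part of RHS.
Weak formulation: find u (satisfying any essential BC) such that ∫_0^2/3 u'(x) v'(x) dx = ∫_0^2/3 f v dx − 2·v(2/3) + 2·v(0) for all v ∈ V (Neumann data are natural BCs: they enter the RHS as boundary terms).
Substituting f(x) = 2*x^2 - 8/27, the right-hand side is ∫_0^2/3 (2*x^2 - 8/27) v dx − 2·v(2/3) + 2·v(0).
Compatibility check (pure Neumann): taking v ≡ 1 ∈ V gives 0 = ∫_0^2/3 f dx + (-2) − (-2), i.e. ∫_0^2/3 f dx must equal u'(0) − u'(2/3) = 0. Indeed ∫_0^2/3 (2*x^2 - 8/27) dx = 0, so the data are compatible. The solution is then unique only up to an additive constant (fix it e.g. by requiring ∫_0^2/3 u dx = 0).


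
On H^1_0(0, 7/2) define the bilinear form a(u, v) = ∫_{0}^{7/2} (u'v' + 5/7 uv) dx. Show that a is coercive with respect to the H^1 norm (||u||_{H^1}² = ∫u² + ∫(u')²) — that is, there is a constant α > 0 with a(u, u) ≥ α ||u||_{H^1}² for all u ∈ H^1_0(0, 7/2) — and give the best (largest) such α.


α = (35 + 4*π^2)/(4*π^2 + 49)

Coercivity of a(·,·) on H^1_0(0, 7/2) means a(u, u) ≥ α ||u||_{H^1}² for every u ∈ H^1_0.
The interval has length L = 7/2, and Poincaré/coercivity depend only on L. Here a(u, u) = ∫(u')² + (5/7)·∫u².
Here 0 < c = 5/7 < 1. The condition a(u,u) ≥ α||u||_{H^1}² reads (1−α)∫(u')² ≥ (α−c)∫u². Any admissible α is ≤ 1 (rapidly oscillating u have ∫u²/∫(u')² → 0), and α = 1 would force 0 ≥ (1−c)∫u², impossible since c < 1; so 1−α > 0. By the sharp Poincaré inequality on H^1_0 of an interval of length L, ∫(u')² ≥ (π/L)²∫u² with equality for the first sine mode sin(π(x−x₀)/L) (x₀ the left endpoint), so the inequality holds for all u iff (1−α)(π/L)² ≥ α − c, i.e. α ≤ ((π/L)² + c)/((π/L)² + 1) = (1 + c(L/π)²)/(1 + (L/π)²). With (π/L)² = 4*π^2/49 and c = 5/7, the largest admissible constant is α = ((π/L)² + c)/((π/L)² + 1).
Simplifying, α = (35 + 4*π^2)/(4*π^2 + 49).


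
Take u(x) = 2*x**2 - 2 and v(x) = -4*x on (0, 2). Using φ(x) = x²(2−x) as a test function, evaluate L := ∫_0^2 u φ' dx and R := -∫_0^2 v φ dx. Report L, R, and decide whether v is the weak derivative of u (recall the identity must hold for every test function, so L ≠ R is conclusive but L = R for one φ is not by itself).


LHS = -32/5, RHS = 32/5. No, v is not the weak derivative of u.

u(x) = 2*x**2 - 2, classical derivative u'(x) = 4*x.
φ(x) = x²(2−x), so φ'(x) = x*(4 - 3*x).
Note φ(0) = φ(2) = 0, so the boundary term u·φ vanishes.
LHS = ∫_0^2 u(x) φ'(x) dx = ∫_0^2 (-6*x^4 + 8*x^3 + 6*x^2 - 8*x) dx. Term by term:
  ∫_0^2 -6*x^4 dx = -192/5;  ∫_0^2 8*x^3 dx = 32;  ∫_0^2 6*x^2 dx = 16;
  ∫_0^2 -8*x dx = -16.
Sum: -192/5 + 32 + 16 − 16 = -32/5.
So LHS = -32/5.
∫_0^2 v(x) φ(x) dx = ∫_0^2 (4*x^4 - 8*x^3) dx. Term by term:
  ∫_0^2 4*x^4 dx = 128/5;  ∫_0^2 -8*x^3 dx = -32.
Sum: 128/5 − 32 = -32/5.
So RHS = -∫_0^2 v(x) φ(x) dx = 32/5.
LHS − RHS = -64/5 ≠ 0, so the identity fails.
(For a valid weak derivative the identity must hold for EVERY test function, in particular this one. The failure shows v is NOT the weak derivative of u.)
Correct weak derivative would be u'(x) = 4*x.


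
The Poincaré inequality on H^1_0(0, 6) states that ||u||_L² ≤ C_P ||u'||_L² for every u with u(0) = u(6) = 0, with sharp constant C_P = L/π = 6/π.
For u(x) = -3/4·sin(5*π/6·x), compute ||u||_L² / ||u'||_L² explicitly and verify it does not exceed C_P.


||u||_L² / ||u'||_L² = 6/(5*π) < C_P = 6/π.

u(x) = -3/4·sin(5*π/6·x), so u'(x) = -5*π*cos(5*π*x/6)/8.
Writing u(x) = A·sin(kπx/L) with A = -3/4 and k = 5, use ∫_0^L sin²(kπx/L) dx = L/2 and ∫_0^L cos²(kπx/L) dx = L/2.
u² = 9/16·sin²(5*π/6·x) and (u')² = 25*π^2/64·cos²(5*π/6·x), and each of sin², cos² integrates to L/2 = 3 over (0, 6).
∫_0^6 u² dx = 27/16, so ||u||_L² = 3*sqrt(3)/4.
∫_0^6 (u')² dx = 75*π^2/64, so ||u'||_L² = 5*sqrt(3)*π/8.
Ratio ||u||_L² / ||u'||_L² = 6/(5*π).
Sharp Poincaré constant on H^1_0(0, 6) is C_P = L/π = 6/π, achieved by sin(π/6·x).
This is the k = 5 harmonic; the ratio L/(kπ) is strictly less than C_P = L/π, consistent with the sharp inequality ||u||_L² ≤ C_P ||u'||_L².


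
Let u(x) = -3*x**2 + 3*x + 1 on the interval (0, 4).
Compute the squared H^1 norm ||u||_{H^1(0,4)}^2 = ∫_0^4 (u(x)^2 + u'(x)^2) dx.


||u||_{H^1}^2 = 6616/5

The H^1 norm (squared) on an interval (0, L) is
  ||u||_{H^1}^2 = ∫_0^L u(x)^2 dx + ∫_0^L u'(x)^2 dx.
Compute u'(x) = 3 - 6*x.
Then u(x)^2 = 9*x**4 - 18*x**3 + 3*x**2 + 6*x + 1 and u'(x)^2 = 36*x**2 - 36*x + 9.
Integrate each monomial from 0 to 4 using ∫_0^4 c·x^n dx = c·4^(n+1)/(n+1):
  ∫_0^4 u(x)^2 dx = ∫_0^4 (9*x^4 - 18*x^3 + 3*x^2 + 6*x + 1) dx. Term by term:
    ∫_0^4 9*x^4 dx = 9216/5;  ∫_0^4 -18*x^3 dx = -1152;  ∫_0^4 3*x^2 dx = 64;
    ∫_0^4 6*x dx = 48;  ∫_0^4 1 dx = 4.
  Sum: 9216/5 − 1152 + 64 + 48 + 4 = 4036/5.
  ∫_0^4 u'(x)^2 dx = ∫_0^4 (36*x^2 - 36*x + 9) dx. Term by term:
    ∫_0^4 36*x^2 dx = 768;  ∫_0^4 -36*x dx = -288;  ∫_0^4 9 dx = 36.
  Sum: 768 − 288 + 36 = 516.
Adding: ||u||_{H^1}^2 = 4036/5 + 516 = 6616/5.


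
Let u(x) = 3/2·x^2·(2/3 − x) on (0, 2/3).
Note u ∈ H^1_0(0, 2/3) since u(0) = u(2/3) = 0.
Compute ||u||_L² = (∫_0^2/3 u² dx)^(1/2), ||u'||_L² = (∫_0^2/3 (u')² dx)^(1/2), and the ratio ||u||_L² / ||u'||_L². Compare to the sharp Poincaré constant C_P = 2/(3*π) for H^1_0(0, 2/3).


||u||_L² / ||u'||_L² = sqrt(14)/21 < C_P = 2/(3*π).

u(x) = 3/2·x^2·(2/3 − x), so u'(x) = x*(4 - 9*x)/2.
u(x) = 3/2·x^2·(2/3 − x) vanishes at x = 0 and x = 2/3, so u ∈ H^1_0(0, 2/3). Differentiate via the product rule and integrate the resulting polynomials term by term.
  ∫_0^2/3 u² dx = ∫_0^2/3 (9*x^6/4 - 3*x^5 + x^4) dx. Term by term:
    ∫_0^2/3 9*x^6/4 dx = 32/1701;  ∫_0^2/3 -3*x^5 dx = -32/729;  ∫_0^2/3 x^4 dx = 32/1215.
  Sum: 32/1701 − 32/729 + 32/1215 = 32/25515.
  ∫_0^2/3 (u')² dx = ∫_0^2/3 (81*x^4/4 - 18*x^3 + 4*x^2) dx. Term by term:
    ∫_0^2/3 81*x^4/4 dx = 8/15;  ∫_0^2/3 -18*x^3 dx = -8/9;  ∫_0^2/3 4*x^2 dx = 32/81.
  Sum: 8/15 − 8/9 + 32/81 = 16/405.
∫_0^2/3 u² dx = 32/25515, so ||u||_L² = 4*sqrt(70)/945.
∫_0^2/3 (u')² dx = 16/405, so ||u'||_L² = 4*sqrt(5)/45.
Ratio ||u||_L² / ||u'||_L² = sqrt(14)/21.
Sharp Poincaré constant on H^1_0(0, 2/3) is C_P = L/π = 2/(3*π), achieved by sin(3*π/2·x).
A polynomial bump cannot attain the sharp Poincaré constant (only the first sine eigenfunction does), so the ratio is strictly less than C_P, consistent with ||u||_L² ≤ C_P ||u'||_L².


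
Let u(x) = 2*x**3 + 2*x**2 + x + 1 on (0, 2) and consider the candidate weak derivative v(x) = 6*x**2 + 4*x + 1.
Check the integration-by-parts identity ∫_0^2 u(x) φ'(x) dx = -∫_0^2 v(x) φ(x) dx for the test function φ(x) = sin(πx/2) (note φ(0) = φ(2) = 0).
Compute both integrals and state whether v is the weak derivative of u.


LHS = -68/π + 192/π^3, RHS = -68/π + 192/π^3. Yes, v = u' weakly.

u(x) = 2*x**3 + 2*x**2 + x + 1, classical derivative u'(x) = 6*x**2 + 4*x + 1.
φ(x) = sin(πx/2), so φ'(x) = π*cos(π*x/2)/2.
Note φ(0) = φ(2) = 0, so the boundary term u·φ vanishes.
LHS = ∫_0^2 u(x) φ'(x) dx = ∫_0^2 (π*x^3*cos(π*x/2) + π*x^2*cos(π*x/2) + π*x*cos(π*x/2)/2 + π*cos(π*x/2)/2) dx. Term by term:
  ∫_0^2 π*cos(π*x/2)/2 dx = 0;  ∫_0^2 π*x^2*cos(π*x/2) dx = -16/π;  ∫_0^2 π*x^3*cos(π*x/2) dx = -48/π + 192/π^3;
  ∫_0^2 π*x*cos(π*x/2)/2 dx = -4/π.
Sum: 0 − 16/π + -48/π + 192/π^3 − 4/π = -68/π + 192/π^3.
So LHS = -68/π + 192/π^3.
∫_0^2 v(x) φ(x) dx = ∫_0^2 (6*x^2*sin(π*x/2) + 4*x*sin(π*x/2) + sin(π*x/2)) dx. Term by term:
  ∫_0^2 4*x*sin(π*x/2) dx = 16/π;  ∫_0^2 6*x^2*sin(π*x/2) dx = -192/π^3 + 48/π;  ∫_0^2 sin(π*x/2) dx = 4/π.
Sum: 16/π + -192/π^3 + 48/π + 4/π = -192/π^3 + 68/π.
So RHS = -∫_0^2 v(x) φ(x) dx = -68/π + 192/π^3.
LHS = RHS, so the identity holds for this test φ.
Moreover u is smooth here and v(x) = u'(x) = 6*x**2 + 4*x + 1 pointwise, so the identity holds for every test function. Hence v is the weak derivative of u.


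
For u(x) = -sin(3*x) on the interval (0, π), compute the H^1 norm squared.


||u||_{H^1(0,π)}^2 = 5*π

u'(x) = -3*cos(3*x).
Expand u² and (u')² and integrate term by term on (0, π), using: for integers n ≥ 1, ∫_0^π sin²(nx) dx = ∫_0^π cos²(nx) dx = π/2; for n ≠ n', ∫_0^π sin(nx)sin(n'x) dx = ∫_0^π cos(nx)cos(n'x) dx = 0; and by product-to-sum, ∫_0^π sin(nx)cos(n'x) dx = ½∫_0^π [sin((n+n')x) + sin((n−n')x)] dx, which is 0 when n+n' is even and 2n/(n²−n'²) when n+n' is odd (it need not vanish on (0, π)).
  u² squared terms: (-1)²·∫sin(3x)² dx = 1·π/2 = π/2.
  So ∫_0^π u² dx = π/2.
  (u')² squared terms: (-3)²·∫cos(3x)² dx = 9·π/2 = 9*π/2.
  So ∫_0^π (u')² dx = 9*π/2.
||u||_{H^1}^2 = (π/2) + (9*π/2) = 5*π.


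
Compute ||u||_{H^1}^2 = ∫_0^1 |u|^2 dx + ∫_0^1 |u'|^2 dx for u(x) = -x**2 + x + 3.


||u||_{H^1}^2 = 311/30

The H^1 norm (squared) on an interval (0, L) is
  ||u||_{H^1}^2 = ∫_0^L u(x)^2 dx + ∫_0^L u'(x)^2 dx.
Compute u'(x) = 1 - 2*x.
Then u(x)^2 = x**4 - 2*x**3 - 5*x**2 + 6*x + 9 and u'(x)^2 = 4*x**2 - 4*x + 1.
Integrate each monomial from 0 to 1 using ∫_0^1 c·x^n dx = c·1^(n+1)/(n+1):
  ∫_0^1 u(x)^2 dx = ∫_0^1 (x^4 - 2*x^3 - 5*x^2 + 6*x + 9) dx. Term by term:
    ∫_0^1 x^4 dx = 1/5;  ∫_0^1 -2*x^3 dx = -1/2;  ∫_0^1 -5*x^2 dx = -5/3;
    ∫_0^1 6*x dx = 3;  ∫_0^1 9 dx = 9.
  Sum: 1/5 − 1/2 − 5/3 + 3 + 9 = 301/30.
  ∫_0^1 u'(x)^2 dx = ∫_0^1 (4*x^2 - 4*x + 1) dx. Term by term:
    ∫_0^1 4*x^2 dx = 4/3;  ∫_0^1 -4*x dx = -2;  ∫_0^1 1 dx = 1.
  Sum: 4/3 − 2 + 1 = 1/3.
Adding: ||u||_{H^1}^2 = 301/30 + 1/3 = 311/30.


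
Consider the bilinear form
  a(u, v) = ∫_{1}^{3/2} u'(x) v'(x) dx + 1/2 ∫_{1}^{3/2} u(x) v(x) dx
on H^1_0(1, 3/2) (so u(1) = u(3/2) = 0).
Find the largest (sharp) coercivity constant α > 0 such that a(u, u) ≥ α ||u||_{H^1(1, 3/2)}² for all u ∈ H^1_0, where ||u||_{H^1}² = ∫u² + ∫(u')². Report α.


α = (1 + 8*π^2)/(2*(1 + 4*π^2))

Coercivity of a(·,·) on H^1_0(1, 3/2) means a(u, u) ≥ α ||u||_{H^1}² for every u ∈ H^1_0.
The interval has length L = 1/2, and Poincaré/coercivity depend only on L. Here a(u, u) = ∫(u')² + (1/2)·∫u².
Here 0 < c = 1/2 < 1. The condition a(u,u) ≥ α||u||_{H^1}² reads (1−α)∫(u')² ≥ (α−c)∫u². Any admissible α is ≤ 1 (rapidly oscillating u have ∫u²/∫(u')² → 0), and α = 1 would force 0 ≥ (1−c)∫u², impossible since c < 1; so 1−α > 0. By the sharp Poincaré inequality on H^1_0 of an interval of length L, ∫(u')² ≥ (π/L)²∫u² with equality for the first sine mode sin(π(x−x₀)/L) (x₀ the left endpoint), so the inequality holds for all u iff (1−α)(π/L)² ≥ α − c, i.e. α ≤ ((π/L)² + c)/((π/L)² + 1) = (1 + c(L/π)²)/(1 + (L/π)²). With (π/L)² = 4*π^2 and c = 1/2, the largest admissible constant is α = ((π/L)² + c)/((π/L)² + 1).
Simplifying, α = (1 + 8*π^2)/(2*(1 + 4*π^2)).


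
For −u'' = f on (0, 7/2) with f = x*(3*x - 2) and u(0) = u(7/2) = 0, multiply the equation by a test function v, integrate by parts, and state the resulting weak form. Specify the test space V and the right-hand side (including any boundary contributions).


V = H^1_0(0, 7/2) (so v(0) = v(7/2) = 0); weak form: ∫_0^7/2 u'v' dx = ∫_0^7/2 (x*(3*x - 2)) v dx for all v ∈ V.

Multiply both sides by a test function v and integrate from 0 to 7/2:
  ∫_0^7/2 −u''(x) v(x) dx = ∫_0^7/2 f(x) v(x) dx.
Integrate the LHS by parts once:
  ∫_0^7/2 −u'' v dx = −[u'(x) v(x)]_0^7/2 + ∫_0^7/2 u'(x) v'(x) dx.
Thus ∫_0^7/2 u'(x) v'(x) dx = ∫_0^7/2 f(x) v(x) dx + [u'(x) v(x)]_0^7/2.
Choose V so that boundary terms are either known or forced to vanish.
u is Dirichlet: u(0) = u(7/2) = 0. Let V = H^1_0(0, 7/2); then v(0) = v(7/2) = 0, and [u' v]_0^7/2 = 0.
Weak formulation: find u (satisfying any essential BC) such that ∫_0^7/2 u'(x) v'(x) dx = ∫_0^7/2 f v dx for all v ∈ V.
Substituting f(x) = x*(3*x - 2), the right-hand side is ∫_0^7/2 (x*(3*x - 2)) v dx.


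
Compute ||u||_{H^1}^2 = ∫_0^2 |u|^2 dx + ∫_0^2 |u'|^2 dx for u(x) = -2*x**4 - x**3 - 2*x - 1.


||u||_{H^1}^2 = 770782/315

The H^1 norm (squared) on an interval (0, L) is
  ||u||_{H^1}^2 = ∫_0^L u(x)^2 dx + ∫_0^L u'(x)^2 dx.
Compute u'(x) = -8*x**3 - 3*x**2 - 2.
Then u(x)^2 = 4*x**8 + 4*x**7 + x**6 + 8*x**5 + 8*x**4 + 2*x**3 + 4*x**2 + 4*x + 1 and u'(x)^2 = 64*x**6 + 48*x**5 + 9*x**4 + 32*x**3 + 12*x**2 + 4.
Integrate each monomial from 0 to 2 using ∫_0^2 c·x^n dx = c·2^(n+1)/(n+1):
  ∫_0^2 u(x)^2 dx = ∫_0^2 (4*x^8 + 4*x^7 + x^6 + 8*x^5 + 8*x^4 + 2*x^3 + 4*x^2 + 4*x + 1) dx. Term by term:
    ∫_0^2 4*x^8 dx = 2048/9;  ∫_0^2 4*x^7 dx = 128;  ∫_0^2 x^6 dx = 128/7;
    ∫_0^2 8*x^5 dx = 256/3;  ∫_0^2 8*x^4 dx = 256/5;  ∫_0^2 2*x^3 dx = 8;
    ∫_0^2 4*x^2 dx = 32/3;  ∫_0^2 4*x dx = 8;  ∫_0^2 1 dx = 2.
  Sum: 2048/9 + 128 + 128/7 + 256/3 + 256/5 + 8 + 32/3 + 8 + 2 = 169798/315.
  ∫_0^2 u'(x)^2 dx = ∫_0^2 (64*x^6 + 48*x^5 + 9*x^4 + 32*x^3 + 12*x^2 + 4) dx. Term by term:
    ∫_0^2 64*x^6 dx = 8192/7;  ∫_0^2 48*x^5 dx = 512;  ∫_0^2 9*x^4 dx = 288/5;
    ∫_0^2 32*x^3 dx = 128;  ∫_0^2 12*x^2 dx = 32;  ∫_0^2 4 dx = 8.
  Sum: 8192/7 + 512 + 288/5 + 128 + 32 + 8 = 66776/35.
Adding: ||u||_{H^1}^2 = 169798/315 + 66776/35 = 770782/315.


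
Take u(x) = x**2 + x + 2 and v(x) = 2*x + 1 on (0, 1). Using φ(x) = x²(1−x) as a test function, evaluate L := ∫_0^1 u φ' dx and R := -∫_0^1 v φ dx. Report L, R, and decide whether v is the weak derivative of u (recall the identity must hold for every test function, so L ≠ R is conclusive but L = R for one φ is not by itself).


LHS = -11/60, RHS = -11/60. Yes, v = u' weakly.

u(x) = x**2 + x + 2, classical derivative u'(x) = 2*x + 1.
φ(x) = x²(1−x), so φ'(x) = x*(2 - 3*x).
Note φ(0) = φ(1) = 0, so the boundary term u·φ vanishes.
LHS = ∫_0^1 u(x) φ'(x) dx = ∫_0^1 (-3*x^4 - x^3 - 4*x^2 + 4*x) dx. Term by term:
  ∫_0^1 -3*x^4 dx = -3/5;  ∫_0^1 -x^3 dx = -1/4;  ∫_0^1 -4*x^2 dx = -4/3;
  ∫_0^1 4*x dx = 2.
Sum: -3/5 − 1/4 − 4/3 + 2 = -11/60.
So LHS = -11/60.
∫_0^1 v(x) φ(x) dx = ∫_0^1 (-2*x^4 + x^3 + x^2) dx. Term by term:
  ∫_0^1 -2*x^4 dx = -2/5;  ∫_0^1 x^3 dx = 1/4;  ∫_0^1 x^2 dx = 1/3.
Sum: -2/5 + 1/4 + 1/3 = 11/60.
So RHS = -∫_0^1 v(x) φ(x) dx = -11/60.
LHS = RHS, so the identity holds for this test φ.
Moreover u is smooth here and v(x) = u'(x) = 2*x + 1 pointwise, so the identity holds for every test function. Hence v is the weak derivative of u.


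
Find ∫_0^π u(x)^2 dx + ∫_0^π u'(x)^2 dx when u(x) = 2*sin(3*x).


||u||_{H^1(0,π)}^2 = 20*π

u'(x) = 6*cos(3*x).
Expand u² and (u')² and integrate term by term on (0, π), using: for integers n ≥ 1, ∫_0^π sin²(nx) dx = ∫_0^π cos²(nx) dx = π/2; for n ≠ n', ∫_0^π sin(nx)sin(n'x) dx = ∫_0^π cos(nx)cos(n'x) dx = 0; and by product-to-sum, ∫_0^π sin(nx)cos(n'x) dx = ½∫_0^π [sin((n+n')x) + sin((n−n')x)] dx, which is 0 when n+n' is even and 2n/(n²−n'²) when n+n' is odd (it need not vanish on (0, π)).
  u² squared terms: (2)²·∫sin(3x)² dx = 4·π/2 = 2*π.
  So ∫_0^π u² dx = 2*π.
  (u')² squared terms: (6)²·∫cos(3x)² dx = 36·π/2 = 18*π.
  So ∫_0^π (u')² dx = 18*π.
||u||_{H^1}^2 = (2*π) + (18*π) = 20*π.


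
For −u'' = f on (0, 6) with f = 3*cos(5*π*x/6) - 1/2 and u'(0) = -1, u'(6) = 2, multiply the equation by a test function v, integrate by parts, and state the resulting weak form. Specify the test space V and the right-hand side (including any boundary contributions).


V = H^1(0, 6) (v unrestricted at boundary; u is determined up to an additive constant); weak form: ∫_0^6 u'v' dx = ∫_0^6 (3*cos(5*π*x/6) - 1/2) v dx + 2·v(6) + v(0) for all v ∈ V.

Multiply both sides by a test function v and integrate from 0 to 6:
  ∫_0^6 −u''(x) v(x) dx = ∫_0^6 f(x) v(x) dx.
Integrate the LHS by parts once:
  ∫_0^6 −u'' v dx = −[u'(x) v(x)]_0^6 + ∫_0^6 u'(x) v'(x) dx.
Thus ∫_0^6 u'(x) v'(x) dx = ∫_0^6 f(x) v(x) dx + [u'(x) v(x)]_0^6.
Choose V so that boundary terms are either known or forced to vanish.
u has inhomogeneous Neumann u'(0) = -1, u'(6) = 2. [u' v]_0^6 = (2)·v(6) − (-1)·v(0) = 2·v(6) + v(0). Take V = H^1(0, 6); boundary term becomes part of RHS.
Weak formulation: find u (satisfying any essential BC) such that ∫_0^6 u'(x) v'(x) dx = ∫_0^6 f v dx + 2·v(6) + v(0) for all v ∈ V (Neumann data are natural BCs: they enter the RHS as boundary terms).
Substituting f(x) = 3*cos(5*π*x/6) - 1/2, the right-hand side is ∫_0^6 (3*cos(5*π*x/6) - 1/2) v dx + 2·v(6) + v(0).
Compatibility check (pure Neumann): taking v ≡ 1 ∈ V gives 0 = ∫_0^6 f dx + (2) − (-1), i.e. ∫_0^6 f dx must equal u'(0) − u'(6) = -3. Indeed ∫_0^6 (3*cos(5*π*x/6) - 1/2) dx = -3, so the data are compatible. The solution is then unique only up to an additive constant (fix it e.g. by requiring ∫_0^6 u dx = 0).


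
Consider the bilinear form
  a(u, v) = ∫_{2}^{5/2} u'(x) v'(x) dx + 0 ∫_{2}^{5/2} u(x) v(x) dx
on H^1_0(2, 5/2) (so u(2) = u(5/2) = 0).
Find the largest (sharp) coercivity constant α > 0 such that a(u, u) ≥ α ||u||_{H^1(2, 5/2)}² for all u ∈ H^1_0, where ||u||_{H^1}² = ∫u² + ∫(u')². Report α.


α = 4*π^2/(1 + 4*π^2)

Coercivity of a(·,·) on H^1_0(2, 5/2) means a(u, u) ≥ α ||u||_{H^1}² for every u ∈ H^1_0.
The interval has length L = 1/2, and Poincaré/coercivity depend only on L. Here a(u, u) = ∫(u')² + (0)·∫u².
Here c = 0, so a(u,u) = ∫(u')² alone. The condition a(u,u) ≥ α||u||_{H^1}² reads (1−α)∫(u')² ≥ (α−c)∫u². Any admissible α is ≤ 1 (rapidly oscillating u have ∫u²/∫(u')² → 0), and α = 1 would force 0 ≥ (1−c)∫u², impossible since c < 1; so 1−α > 0. By the sharp Poincaré inequality on H^1_0 of an interval of length L, ∫(u')² ≥ (π/L)²∫u² with equality for the first sine mode sin(π(x−x₀)/L) (x₀ the left endpoint), so the inequality holds for all u iff (1−α)(π/L)² ≥ α − c, i.e. α ≤ ((π/L)² + c)/((π/L)² + 1) = (1 + c(L/π)²)/(1 + (L/π)²). (Direct route, valid since c ≤ 0: Poincaré gives c∫u² ≥ c(L/π)²∫(u')², so a(u,u) ≥ (1 + c(L/π)²)∫(u')², while ||u||_{H^1}² ≤ (1 + (L/π)²)∫(u')²; dividing yields the same α.) With (π/L)² = 4*π^2 and c = 0, the largest admissible constant is α = ((π/L)² + c)/((π/L)² + 1).
Simplifying, α = 4*π^2/(1 + 4*π^2).


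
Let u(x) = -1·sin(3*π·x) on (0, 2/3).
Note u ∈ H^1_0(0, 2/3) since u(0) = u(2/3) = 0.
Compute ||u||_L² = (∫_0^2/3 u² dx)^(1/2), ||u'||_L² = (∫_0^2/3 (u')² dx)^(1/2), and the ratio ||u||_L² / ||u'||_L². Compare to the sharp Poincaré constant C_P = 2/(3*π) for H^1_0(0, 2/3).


||u||_L² / ||u'||_L² = 1/(3*π) < C_P = 2/(3*π).

u(x) = -1·sin(3*π·x), so u'(x) = -3*π*cos(3*π*x).
Writing u(x) = A·sin(kπx/L) with A = -1 and k = 2, use ∫_0^L sin²(kπx/L) dx = L/2 and ∫_0^L cos²(kπx/L) dx = L/2.
u² = 1·sin²(3*π·x) and (u')² = 9*π^2·cos²(3*π·x), and each of sin², cos² integrates to L/2 = 1/3 over (0, 2/3).
∫_0^2/3 u² dx = 1/3, so ||u||_L² = sqrt(3)/3.
∫_0^2/3 (u')² dx = 3*π^2, so ||u'||_L² = sqrt(3)*π.
Ratio ||u||_L² / ||u'||_L² = 1/(3*π).
Sharp Poincaré constant on H^1_0(0, 2/3) is C_P = L/π = 2/(3*π), achieved by sin(3*π/2·x).
This is the k = 2 harmonic; the ratio L/(kπ) is strictly less than C_P = L/π, consistent with the sharp inequality ||u||_L² ≤ C_P ||u'||_L².


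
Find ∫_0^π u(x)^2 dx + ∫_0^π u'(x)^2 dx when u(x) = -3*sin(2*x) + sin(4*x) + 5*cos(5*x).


||u||_{H^1(0,π)}^2 = -5200/63 + 356*π

u'(x) = -25*sin(5*x) - 6*cos(2*x) + 4*cos(4*x).
Expand u² and (u')² and integrate term by term on (0, π), using: for integers n ≥ 1, ∫_0^π sin²(nx) dx = ∫_0^π cos²(nx) dx = π/2; for n ≠ n', ∫_0^π sin(nx)sin(n'x) dx = ∫_0^π cos(nx)cos(n'x) dx = 0; and by product-to-sum, ∫_0^π sin(nx)cos(n'x) dx = ½∫_0^π [sin((n+n')x) + sin((n−n')x)] dx, which is 0 when n+n' is even and 2n/(n²−n'²) when n+n' is odd (it need not vanish on (0, π)).
  u² squared terms: (-3)²·∫sin(2x)² dx = 9·π/2 = 9*π/2;  (5)²·∫cos(5x)² dx = 25·π/2 = 25*π/2;  (1)²·∫sin(4x)² dx = 1·π/2 = π/2.
  u² cross terms: 2·(-3)·(5)·∫sin(2x)·cos(5x) dx = -30·(-4/21) = 40/7;  2·(-3)·(1)·∫sin(2x)·sin(4x) dx = -6·(0) = 0;  2·(5)·(1)·∫cos(5x)·sin(4x) dx = 10·(-8/9) = -80/9.
  So ∫_0^π u² dx = 9*π/2 + 25*π/2 + π/2 + 40/7 + 0 − 80/9 = -200/63 + 35*π/2.
  (u')² squared terms: (-25)²·∫sin(5x)² dx = 625·π/2 = 625*π/2;  (-6)²·∫cos(2x)² dx = 36·π/2 = 18*π;  (4)²·∫cos(4x)² dx = 16·π/2 = 8*π.
  (u')² cross terms: 2·(-25)·(-6)·∫sin(5x)·cos(2x) dx = 300·(10/21) = 1000/7;  2·(-25)·(4)·∫sin(5x)·cos(4x) dx = -200·(10/9) = -2000/9;  2·(-6)·(4)·∫cos(2x)·cos(4x) dx = -48·(0) = 0.
  So ∫_0^π (u')² dx = 625*π/2 + 18*π + 8*π + 1000/7 − 2000/9 + 0 = -5000/63 + 677*π/2.
||u||_{H^1}^2 = (-200/63 + 35*π/2) + (-5000/63 + 677*π/2) = -5200/63 + 356*π.


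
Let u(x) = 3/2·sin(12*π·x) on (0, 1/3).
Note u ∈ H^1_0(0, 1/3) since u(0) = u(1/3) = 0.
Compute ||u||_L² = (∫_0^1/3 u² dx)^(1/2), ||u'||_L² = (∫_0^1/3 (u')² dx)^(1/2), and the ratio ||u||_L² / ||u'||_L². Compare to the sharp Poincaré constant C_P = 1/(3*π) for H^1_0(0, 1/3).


||u||_L² / ||u'||_L² = 1/(12*π) < C_P = 1/(3*π).

u(x) = 3/2·sin(12*π·x), so u'(x) = 18*π*cos(12*π*x).
Writing u(x) = A·sin(kπx/L) with A = 3/2 and k = 4, use ∫_0^L sin²(kπx/L) dx = L/2 and ∫_0^L cos²(kπx/L) dx = L/2.
u² = 9/4·sin²(12*π·x) and (u')² = 324*π^2·cos²(12*π·x), and each of sin², cos² integrates to L/2 = 1/6 over (0, 1/3).
∫_0^1/3 u² dx = 3/8, so ||u||_L² = sqrt(6)/4.
∫_0^1/3 (u')² dx = 54*π^2, so ||u'||_L² = 3*sqrt(6)*π.
Ratio ||u||_L² / ||u'||_L² = 1/(12*π).
Sharp Poincaré constant on H^1_0(0, 1/3) is C_P = L/π = 1/(3*π), achieved by sin(3*π·x).
This is the k = 4 harmonic; the ratio L/(kπ) is strictly less than C_P = L/π, consistent with the sharp inequality ||u||_L² ≤ C_P ||u'||_L².


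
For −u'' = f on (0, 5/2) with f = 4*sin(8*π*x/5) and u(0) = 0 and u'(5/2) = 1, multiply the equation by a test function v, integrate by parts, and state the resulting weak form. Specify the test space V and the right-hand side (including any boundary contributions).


V = {v ∈ H^1(0, 5/2) : v(0) = 0} (test functions vanish at x = 0 where u is specified); weak form: ∫_0^5/2 u'v' dx = ∫_0^5/2 (4*sin(8*π*x/5)) v dx + v(5/2) for all v ∈ V.

Multiply both sides by a test function v and integrate from 0 to 5/2:
  ∫_0^5/2 −u''(x) v(x) dx = ∫_0^5/2 f(x) v(x) dx.
Integrate the LHS by parts once:
  ∫_0^5/2 −u'' v dx = −[u'(x) v(x)]_0^5/2 + ∫_0^5/2 u'(x) v'(x) dx.
Thus ∫_0^5/2 u'(x) v'(x) dx = ∫_0^5/2 f(x) v(x) dx + [u'(x) v(x)]_0^5/2.
Choose V so that boundary terms are either known or forced to vanish.
Mixed BC: u(0) = 0 (Dirichlet) and u'(5/2) = 1 (Neumann). Define V = {v ∈ H^1(0, 5/2) : v(0) = 0}. Then [u' v]_0^5/2 = u'(5/2)·v(5/2) − u'(0)·0 = v(5/2).
Weak formulation: find u (satisfying any essential BC) such that ∫_0^5/2 u'(x) v'(x) dx = ∫_0^5/2 f v dx + v(5/2) for all v ∈ V (Dirichlet at 0 absorbed into V; Neumann datum at x = 5/2 contributes the boundary term).
Substituting f(x) = 4*sin(8*π*x/5), the right-hand side is ∫_0^5/2 (4*sin(8*π*x/5)) v dx + v(5/2).


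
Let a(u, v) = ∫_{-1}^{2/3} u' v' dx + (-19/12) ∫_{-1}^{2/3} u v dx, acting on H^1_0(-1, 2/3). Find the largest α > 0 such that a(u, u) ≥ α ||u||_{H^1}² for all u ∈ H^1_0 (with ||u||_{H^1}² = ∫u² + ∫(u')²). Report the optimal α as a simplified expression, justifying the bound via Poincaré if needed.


α = (-475 + 108*π^2)/(12*(25 + 9*π^2))

Coercivity of a(·,·) on H^1_0(-1, 2/3) means a(u, u) ≥ α ||u||_{H^1}² for every u ∈ H^1_0.
The interval has length L = 5/3, and Poincaré/coercivity depend only on L. Here a(u, u) = ∫(u')² + (-19/12)·∫u².
Here c = -19/12 < 0 with |c| < (π/L)² = 9*π^2/25, so coercivity still holds. The condition a(u,u) ≥ α||u||_{H^1}² reads (1−α)∫(u')² ≥ (α−c)∫u². Any admissible α is ≤ 1 (rapidly oscillating u have ∫u²/∫(u')² → 0), and α = 1 would force 0 ≥ (1−c)∫u², impossible since c < 1; so 1−α > 0. By the sharp Poincaré inequality on H^1_0 of an interval of length L, ∫(u')² ≥ (π/L)²∫u² with equality for the first sine mode sin(π(x−x₀)/L) (x₀ the left endpoint), so the inequality holds for all u iff (1−α)(π/L)² ≥ α − c, i.e. α ≤ ((π/L)² + c)/((π/L)² + 1) = (1 + c(L/π)²)/(1 + (L/π)²). (Direct route, valid since c ≤ 0: Poincaré gives c∫u² ≥ c(L/π)²∫(u')², so a(u,u) ≥ (1 + c(L/π)²)∫(u')², while ||u||_{H^1}² ≤ (1 + (L/π)²)∫(u')²; dividing yields the same α.) With (π/L)² = 9*π^2/25 and c = -19/12, the largest admissible constant is α = ((π/L)² + c)/((π/L)² + 1).
Simplifying, α = (-475 + 108*π^2)/(12*(25 + 9*π^2)).
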